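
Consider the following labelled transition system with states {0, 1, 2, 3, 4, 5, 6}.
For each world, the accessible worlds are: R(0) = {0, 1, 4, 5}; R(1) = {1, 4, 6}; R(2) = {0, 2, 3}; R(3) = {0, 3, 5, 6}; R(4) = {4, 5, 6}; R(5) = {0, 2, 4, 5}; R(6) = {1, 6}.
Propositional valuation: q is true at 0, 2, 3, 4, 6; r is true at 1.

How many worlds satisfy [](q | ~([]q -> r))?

1

Let φ = [](q | ~([]q -> r)). Evaluate φ at each world:
  0 (successors {0, 1, 4, 5}): φ is false.
  1 (successors {1, 4, 6}): φ is false.
  2 (successors {0, 2, 3}): φ is true.
  3 (successors {0, 3, 5, 6}): φ is false.
  4 (successors {4, 5, 6}): φ is false.
  5 (successors {0, 2, 4, 5}): φ is false.
  6 (successors {1, 6}): φ is false.
For instance, at 2:
  At 2: [](q | ~([]q -> r)) requires q | ~([]q -> r) at every successor {0, 2, 3}.
      At 0: q is true, ~([]q -> r) is false, so q | ~([]q -> r) is true.
      At 2: q is true, ~([]q -> r) is true, so q | ~([]q -> r) is true.
      At 3: q is true, ~([]q -> r) is false, so q | ~([]q -> r) is true.
  So [](q | ~([]q -> r)) is true at 2.
Satisfying worlds: {2}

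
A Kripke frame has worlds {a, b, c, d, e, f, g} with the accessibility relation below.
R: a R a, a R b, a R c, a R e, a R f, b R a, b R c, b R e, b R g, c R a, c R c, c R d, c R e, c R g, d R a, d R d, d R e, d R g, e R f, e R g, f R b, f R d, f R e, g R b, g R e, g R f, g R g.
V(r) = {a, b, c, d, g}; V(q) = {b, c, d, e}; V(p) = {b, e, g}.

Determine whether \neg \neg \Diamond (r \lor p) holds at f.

Yes

Recall that \Diamond ψ holds at a world iff ψ holds at some accessible world.
At f: \neg \Diamond (r \lor p) is false, so \neg \neg \Diamond (r \lor p) is true.
  At f: \Diamond (r \lor p) is true, so \neg \Diamond (r \lor p) is false.
    At f: \Diamond (r \lor p) requires r \lor p at some successor in {b, d, e}.
      r \lor p holds at b, so \Diamond (r \lor p) is true at f.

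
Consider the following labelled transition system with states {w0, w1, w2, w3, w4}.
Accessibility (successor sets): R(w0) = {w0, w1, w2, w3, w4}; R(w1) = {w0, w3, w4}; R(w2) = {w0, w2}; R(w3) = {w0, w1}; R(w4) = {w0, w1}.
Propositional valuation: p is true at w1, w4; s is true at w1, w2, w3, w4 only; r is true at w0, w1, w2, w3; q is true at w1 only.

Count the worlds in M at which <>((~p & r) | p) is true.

Let φ = <>((~p & r) | p). Evaluate φ at each world:
  w0 (successors {w0, w1, w2, w3, w4}): φ is true.
  w1 (successors {w0, w3, w4}): φ is true.
  w2 (successors {w0, w2}): φ is true.
  w3 (successors {w0, w1}): φ is true.
  w4 (successors {w0, w1}): φ is true.
For instance, at w2:
  At w2: <>((~p & r) | p) requires (~p & r) | p at some successor in {w0, w2}.
    (~p & r) | p holds at w0, so <>((~p & r) | p) is true at w2.
Satisfying worlds: {w0, w1, w2, w3, w4}

5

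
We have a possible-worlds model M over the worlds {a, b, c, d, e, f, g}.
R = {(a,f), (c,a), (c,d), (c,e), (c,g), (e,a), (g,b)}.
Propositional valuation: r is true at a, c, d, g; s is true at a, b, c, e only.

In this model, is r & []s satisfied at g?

Yes

At g: r is true, []s is true, so r & []s is true.
  At g: []s requires s at every successor {b}.
    At b: s is true.
  So []s is true at g.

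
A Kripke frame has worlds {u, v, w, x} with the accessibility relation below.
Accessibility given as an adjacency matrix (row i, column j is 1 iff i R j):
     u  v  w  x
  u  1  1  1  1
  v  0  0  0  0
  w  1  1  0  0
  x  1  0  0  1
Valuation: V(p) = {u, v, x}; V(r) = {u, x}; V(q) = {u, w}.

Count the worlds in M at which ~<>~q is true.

1

Let φ = ~<>~q. Evaluate φ at each world:
  u (successors {u, v, w, x}): φ is false.
  v (successors ∅): φ is true.
  w (successors {u, v}): φ is false.
  x (successors {u, x}): φ is false.
For instance, at u:
  At u: <>~q is true, so ~<>~q is false.
    At u: <>~q requires ~q at some successor in {u, v, w, x}.
      ~q holds at v, so <>~q is true at u.
Satisfying worlds: {v}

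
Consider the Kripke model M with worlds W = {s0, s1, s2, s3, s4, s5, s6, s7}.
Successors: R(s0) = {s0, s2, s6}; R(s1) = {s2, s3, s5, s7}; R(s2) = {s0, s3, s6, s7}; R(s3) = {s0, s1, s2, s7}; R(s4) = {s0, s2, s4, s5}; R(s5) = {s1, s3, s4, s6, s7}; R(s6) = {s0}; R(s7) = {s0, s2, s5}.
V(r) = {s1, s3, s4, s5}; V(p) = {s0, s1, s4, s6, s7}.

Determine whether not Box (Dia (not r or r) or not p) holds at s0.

No

At s0: Box (Dia (not r or r) or not p) is true, so not Box (Dia (not r or r) or not p) is false.
  At s0: Box (Dia (not r or r) or not p) requires Dia (not r or r) or not p at every successor {s0, s2, s6}.
      At s0: Dia (not r or r) is true, not p is false, so Dia (not r or r) or not p is true.
      At s2: Dia (not r or r) is true, not p is true, so Dia (not r or r) or not p is true.
      At s6: Dia (not r or r) is true, not p is false, so Dia (not r or r) or not p is true.
  So Box (Dia (not r or r) or not p) is true at s0.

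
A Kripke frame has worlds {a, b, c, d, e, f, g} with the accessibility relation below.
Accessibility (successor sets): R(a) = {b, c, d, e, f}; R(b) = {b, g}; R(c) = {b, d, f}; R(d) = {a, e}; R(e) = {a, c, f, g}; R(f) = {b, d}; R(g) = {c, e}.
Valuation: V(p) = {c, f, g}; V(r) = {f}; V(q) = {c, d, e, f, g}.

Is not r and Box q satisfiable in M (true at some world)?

Yes

Let φ = not r and Box q. Evaluate φ at each world:
  a (successors {b, c, d, e, f}): φ is false.
  b (successors {b, g}): φ is false.
  c (successors {b, d, f}): φ is false.
  d (successors {a, e}): φ is false.
  e (successors {a, c, f, g}): φ is false.
  f (successors {b, d}): φ is false.
  g (successors {c, e}): φ is true.
Detail at g (witness):
  At g: not r is true, Box q is true, so not r and Box q is true.
    At g: Box q requires q at every successor {c, e}.
      At c: q is true.
      At e: q is true.
    So Box q is true at g.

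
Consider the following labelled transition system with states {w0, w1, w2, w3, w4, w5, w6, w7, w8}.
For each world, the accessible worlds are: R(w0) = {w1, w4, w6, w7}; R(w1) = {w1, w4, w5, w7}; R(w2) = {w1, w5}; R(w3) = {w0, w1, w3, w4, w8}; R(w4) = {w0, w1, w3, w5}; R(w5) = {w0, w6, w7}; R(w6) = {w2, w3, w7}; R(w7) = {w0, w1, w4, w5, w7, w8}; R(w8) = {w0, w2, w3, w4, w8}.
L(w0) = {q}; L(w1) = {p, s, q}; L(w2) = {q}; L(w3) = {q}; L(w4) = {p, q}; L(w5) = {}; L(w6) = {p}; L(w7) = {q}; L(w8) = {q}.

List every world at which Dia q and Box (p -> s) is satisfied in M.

w2, w4, w6

Let φ = Dia q and Box (p -> s). Evaluate φ at each world:
  w0 (successors {w1, w4, w6, w7}): φ is false.
  w1 (successors {w1, w4, w5, w7}): φ is false.
  w2 (successors {w1, w5}): φ is true.
  w3 (successors {w0, w1, w3, w4, w8}): φ is false.
  w4 (successors {w0, w1, w3, w5}): φ is true.
  w5 (successors {w0, w6, w7}): φ is false.
  w6 (successors {w2, w3, w7}): φ is true.
  w7 (successors {w0, w1, w4, w5, w7, w8}): φ is false.
  w8 (successors {w0, w2, w3, w4, w8}): φ is false.
For instance, at w7:
  At w7: Dia q is true, Box (p -> s) is false, so Dia q and Box (p -> s) is false.
    At w7: Dia q requires q at some successor in {w0, w1, w4, w5, w7, w8}.
      q holds at w0, so Dia q is true at w7.
    At w7: Box (p -> s) requires p -> s at every successor {w0, w1, w4, w5, w7, w8}.
      p -> s fails at w4, so Box (p -> s) is false at w7.
Satisfying worlds: {w2, w4, w6}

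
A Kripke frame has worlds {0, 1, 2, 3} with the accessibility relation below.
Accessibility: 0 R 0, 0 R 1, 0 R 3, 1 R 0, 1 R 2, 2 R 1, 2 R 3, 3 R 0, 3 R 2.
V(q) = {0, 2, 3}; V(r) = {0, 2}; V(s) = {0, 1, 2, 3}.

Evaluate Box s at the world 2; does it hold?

At 2: Box s requires s at every successor {1, 3}.
  At 1: s is true.
  At 3: s is true.
So Box s is true at 2.

Yes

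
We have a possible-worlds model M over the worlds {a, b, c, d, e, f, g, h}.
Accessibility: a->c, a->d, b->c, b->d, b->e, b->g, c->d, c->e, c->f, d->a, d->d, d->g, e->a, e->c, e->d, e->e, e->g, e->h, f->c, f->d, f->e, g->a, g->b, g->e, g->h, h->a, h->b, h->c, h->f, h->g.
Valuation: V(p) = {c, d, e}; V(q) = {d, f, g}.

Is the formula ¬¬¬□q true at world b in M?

Recall that □ψ holds at a world iff ψ holds at every accessible world, and ◇ψ holds iff ψ holds at some accessible world.
At b: ¬¬□q is false, so ¬¬¬□q is true.
  At b: ¬□q is true, so ¬¬□q is false.
    At b: □q is false, so ¬□q is true.
      At b: □q requires q at every successor {c, d, e, g}.
        q fails at c, so □q is false at b.

Yes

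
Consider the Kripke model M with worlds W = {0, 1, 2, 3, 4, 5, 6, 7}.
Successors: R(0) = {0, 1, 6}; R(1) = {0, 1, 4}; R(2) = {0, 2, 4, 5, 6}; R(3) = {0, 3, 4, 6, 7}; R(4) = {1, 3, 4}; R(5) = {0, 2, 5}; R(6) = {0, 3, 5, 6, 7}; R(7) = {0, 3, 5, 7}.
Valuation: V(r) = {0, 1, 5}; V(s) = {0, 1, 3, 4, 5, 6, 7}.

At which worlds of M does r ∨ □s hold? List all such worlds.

Let φ = r ∨ □s. Evaluate φ at each world:
  0 (successors {0, 1, 6}): φ is true.
  1 (successors {0, 1, 4}): φ is true.
  2 (successors {0, 2, 4, 5, 6}): φ is false.
  3 (successors {0, 3, 4, 6, 7}): φ is true.
  4 (successors {1, 3, 4}): φ is true.
  5 (successors {0, 2, 5}): φ is true.
  6 (successors {0, 3, 5, 6, 7}): φ is true.
  7 (successors {0, 3, 5, 7}): φ is true.
For instance, at 3:
  At 3: r is false, □s is true, so r ∨ □s is true.
    At 3: □s requires s at every successor {0, 3, 4, 6, 7}.
      At 0: s is true.
      At 3: s is true.
      At 4: s is true.
      At 6: s is true.
      At 7: s is true.
    So □s is true at 3.
Satisfying worlds: {0, 1, 3, 4, 5, 6, 7}

0, 1, 3, 4, 5, 6, 7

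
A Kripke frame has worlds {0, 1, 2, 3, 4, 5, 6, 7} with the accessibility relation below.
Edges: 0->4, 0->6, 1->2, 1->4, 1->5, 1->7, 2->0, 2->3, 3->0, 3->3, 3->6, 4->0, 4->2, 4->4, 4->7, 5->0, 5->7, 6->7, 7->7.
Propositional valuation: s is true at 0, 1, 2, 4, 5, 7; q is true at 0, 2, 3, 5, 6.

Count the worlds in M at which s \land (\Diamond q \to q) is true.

4

Recall that \Diamond ψ holds at a world iff ψ holds at some accessible world.
Let φ = s \land (\Diamond q \to q). Evaluate φ at each world:
  0 (successors {4, 6}): φ is true.
  1 (successors {2, 4, 5, 7}): φ is false.
  2 (successors {0, 3}): φ is true.
  3 (successors {0, 3, 6}): φ is false.
  4 (successors {0, 2, 4, 7}): φ is false.
  5 (successors {0, 7}): φ is true.
  6 (successors {7}): φ is false.
  7 (successors {7}): φ is true.
For instance, at 4:
  At 4: s is true, \Diamond q \to q is false, so s \land (\Diamond q \to q) is false.
    At 4: \Diamond q is true, q is false, so \Diamond q \to q is false.
      At 4: \Diamond q requires q at some successor in {0, 2, 4, 7}.
        q holds at 0, so \Diamond q is true at 4.
Satisfying worlds: {0, 2, 5, 7}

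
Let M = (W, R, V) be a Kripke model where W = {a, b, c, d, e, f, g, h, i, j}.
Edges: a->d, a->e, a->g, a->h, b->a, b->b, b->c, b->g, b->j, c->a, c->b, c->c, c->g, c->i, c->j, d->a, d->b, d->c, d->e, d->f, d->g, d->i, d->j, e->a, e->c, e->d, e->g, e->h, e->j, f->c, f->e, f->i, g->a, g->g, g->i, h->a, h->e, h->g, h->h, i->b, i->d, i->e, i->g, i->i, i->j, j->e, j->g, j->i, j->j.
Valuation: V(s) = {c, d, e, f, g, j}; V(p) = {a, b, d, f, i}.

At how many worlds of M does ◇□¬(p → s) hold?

Let φ = ◇□¬(p → s). Evaluate φ at each world:
  a (successors {d, e, g, h}): φ is false.
  b (successors {a, b, c, g, j}): φ is false.
  c (successors {a, b, c, g, i, j}): φ is false.
  d (successors {a, b, c, e, f, g, i, j}): φ is false.
  e (successors {a, c, d, g, h, j}): φ is false.
  f (successors {c, e, i}): φ is false.
  g (successors {a, g, i}): φ is false.
  h (successors {a, e, g, h}): φ is false.
  i (successors {b, d, e, g, i, j}): φ is false.
  j (successors {e, g, i, j}): φ is false.
For instance, at g:
  At g: ◇□¬(p → s) requires □¬(p → s) at some successor in {a, g, i}.
    At a: □¬(p → s) is false.
    At g: □¬(p → s) is false.
    At i: □¬(p → s) is false.
  So ◇□¬(p → s) is false at g.
Satisfying worlds: none.

0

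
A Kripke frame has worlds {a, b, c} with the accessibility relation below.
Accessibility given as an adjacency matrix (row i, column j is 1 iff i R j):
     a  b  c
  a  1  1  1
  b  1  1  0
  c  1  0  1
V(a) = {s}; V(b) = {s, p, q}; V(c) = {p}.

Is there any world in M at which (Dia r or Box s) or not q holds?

Let φ = (Dia r or Box s) or not q. Evaluate φ at each world:
  a (successors {a, b, c}): φ is true.
  b (successors {a, b}): φ is true.
  c (successors {a, c}): φ is true.
Detail at a (witness):
  At a: Dia r or Box s is false, not q is true, so (Dia r or Box s) or not q is true.
    At a: Dia r is false, Box s is false, so Dia r or Box s is false.
      At a: Dia r requires r at some successor in {a, b, c}.
        At a: r is false.
        At b: r is false.
        At c: r is false.
      So Dia r is false at a.
      At a: Box s requires s at every successor {a, b, c}.
        s fails at c, so Box s is false at a.

Yes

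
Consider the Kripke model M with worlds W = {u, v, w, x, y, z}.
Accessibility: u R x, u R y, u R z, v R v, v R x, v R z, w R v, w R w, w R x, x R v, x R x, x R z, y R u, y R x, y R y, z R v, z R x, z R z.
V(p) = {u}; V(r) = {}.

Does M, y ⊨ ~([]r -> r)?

At y: []r -> r is true, so ~([]r -> r) is false.
  At y: []r is false, r is false, so []r -> r is true.
    At y: []r requires r at every successor {u, x, y}.
      r fails at u, so []r is false at y.

No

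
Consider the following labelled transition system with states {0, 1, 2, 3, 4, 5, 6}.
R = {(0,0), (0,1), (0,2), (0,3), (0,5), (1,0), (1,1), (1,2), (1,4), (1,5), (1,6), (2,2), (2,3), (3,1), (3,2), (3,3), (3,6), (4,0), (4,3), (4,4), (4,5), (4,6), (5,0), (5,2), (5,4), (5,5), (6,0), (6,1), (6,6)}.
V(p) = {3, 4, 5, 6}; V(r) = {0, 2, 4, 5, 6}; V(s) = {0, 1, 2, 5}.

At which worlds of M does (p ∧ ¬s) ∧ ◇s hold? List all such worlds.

Let φ = (p ∧ ¬s) ∧ ◇s. Evaluate φ at each world:
  0 (successors {0, 1, 2, 3, 5}): φ is false.
  1 (successors {0, 1, 2, 4, 5, 6}): φ is false.
  2 (successors {2, 3}): φ is false.
  3 (successors {1, 2, 3, 6}): φ is true.
  4 (successors {0, 3, 4, 5, 6}): φ is true.
  5 (successors {0, 2, 4, 5}): φ is false.
  6 (successors {0, 1, 6}): φ is true.
For instance, at 0:
  At 0: p ∧ ¬s is false, ◇s is true, so (p ∧ ¬s) ∧ ◇s is false.
    At 0: ◇s requires s at some successor in {0, 1, 2, 3, 5}.
      s holds at 0, so ◇s is true at 0.
Satisfying worlds: {3, 4, 6}

3, 4, 6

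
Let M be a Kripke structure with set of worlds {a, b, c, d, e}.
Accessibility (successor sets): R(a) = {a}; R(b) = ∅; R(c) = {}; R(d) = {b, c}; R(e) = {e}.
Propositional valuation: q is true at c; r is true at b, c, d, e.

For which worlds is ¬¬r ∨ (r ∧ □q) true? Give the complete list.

b, c, d, e

Recall that □ψ holds at a world iff ψ holds at every accessible world, and ◇ψ holds iff ψ holds at some accessible world.
Let φ = ¬¬r ∨ (r ∧ □q). Evaluate φ at each world:
  a (successors {a}): φ is false.
  b (successors ∅): φ is true.
  c (successors ∅): φ is true.
  d (successors {b, c}): φ is true.
  e (successors {e}): φ is true.
For instance, at e:
  At e: ¬¬r is true, r ∧ □q is false, so ¬¬r ∨ (r ∧ □q) is true.
    At e: r is true, □q is false, so r ∧ □q is false.
      At e: □q requires q at every successor {e}.
        q fails at e, so □q is false at e.
Satisfying worlds: {b, c, d, e}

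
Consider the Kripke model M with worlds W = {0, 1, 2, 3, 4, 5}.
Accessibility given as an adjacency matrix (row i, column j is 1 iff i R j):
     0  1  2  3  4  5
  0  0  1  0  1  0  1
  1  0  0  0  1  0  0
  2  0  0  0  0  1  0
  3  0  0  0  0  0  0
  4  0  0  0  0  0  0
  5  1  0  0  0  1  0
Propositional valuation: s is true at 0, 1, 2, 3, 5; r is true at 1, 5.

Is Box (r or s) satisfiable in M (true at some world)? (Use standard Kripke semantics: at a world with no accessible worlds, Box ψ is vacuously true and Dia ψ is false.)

Let φ = Box (r or s). Evaluate φ at each world:
  0 (successors {1, 3, 5}): φ is true.
  1 (successors {3}): φ is true.
  2 (successors {4}): φ is false.
  3 (successors ∅): φ is true.
  4 (successors ∅): φ is true.
  5 (successors {0, 4}): φ is false.
Detail at 0 (witness):
  At 0: Box (r or s) requires r or s at every successor {1, 3, 5}.
    At 1: r or s is true.
    At 3: r or s is true.
    At 5: r or s is true.
  So Box (r or s) is true at 0.

Yes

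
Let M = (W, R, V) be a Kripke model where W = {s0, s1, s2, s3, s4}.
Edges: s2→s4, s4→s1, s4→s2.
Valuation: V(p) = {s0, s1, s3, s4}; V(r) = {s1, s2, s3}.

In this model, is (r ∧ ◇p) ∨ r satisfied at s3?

Yes

Recall that ◇ψ holds at a world iff ψ holds at some accessible world.
At s3: r ∧ ◇p is false, r is true, so (r ∧ ◇p) ∨ r is true.
  At s3: r is true, ◇p is false, so r ∧ ◇p is false.
    At s3: no accessible worlds, so ◇p is false.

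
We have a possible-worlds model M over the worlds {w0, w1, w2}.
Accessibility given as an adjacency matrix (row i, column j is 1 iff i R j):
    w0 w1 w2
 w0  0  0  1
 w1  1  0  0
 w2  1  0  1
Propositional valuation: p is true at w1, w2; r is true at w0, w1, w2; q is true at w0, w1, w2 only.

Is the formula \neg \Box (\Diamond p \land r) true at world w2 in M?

No

Recall that \Box ψ holds at a world iff ψ holds at every accessible world, and \Diamond ψ holds iff ψ holds at some accessible world.
At w2: \Box (\Diamond p \land r) is true, so \neg \Box (\Diamond p \land r) is false.
  At w2: \Box (\Diamond p \land r) requires \Diamond p \land r at every successor {w0, w2}.
      At w0: \Diamond p is true, r is true, so \Diamond p \land r is true.
      At w2: \Diamond p is true, r is true, so \Diamond p \land r is true.
  So \Box (\Diamond p \land r) is true at w2.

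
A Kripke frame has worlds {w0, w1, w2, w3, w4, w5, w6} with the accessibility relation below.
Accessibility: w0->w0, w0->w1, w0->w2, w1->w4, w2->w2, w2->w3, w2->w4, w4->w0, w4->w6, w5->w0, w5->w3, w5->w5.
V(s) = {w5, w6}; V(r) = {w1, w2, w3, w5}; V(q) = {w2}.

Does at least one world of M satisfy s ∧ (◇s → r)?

Yes

Let φ = s ∧ (◇s → r). Evaluate φ at each world:
  w0 (successors {w0, w1, w2}): φ is false.
  w1 (successors {w4}): φ is false.
  w2 (successors {w2, w3, w4}): φ is false.
  w3 (successors ∅): φ is false.
  w4 (successors {w0, w6}): φ is false.
  w5 (successors {w0, w3, w5}): φ is true.
  w6 (successors ∅): φ is true.
Detail at w5 (witness):
  At w5: s is true, ◇s → r is true, so s ∧ (◇s → r) is true.
    At w5: ◇s is true, r is true, so ◇s → r is true.
      At w5: ◇s requires s at some successor in {w0, w3, w5}.
        s holds at w5, so ◇s is true at w5.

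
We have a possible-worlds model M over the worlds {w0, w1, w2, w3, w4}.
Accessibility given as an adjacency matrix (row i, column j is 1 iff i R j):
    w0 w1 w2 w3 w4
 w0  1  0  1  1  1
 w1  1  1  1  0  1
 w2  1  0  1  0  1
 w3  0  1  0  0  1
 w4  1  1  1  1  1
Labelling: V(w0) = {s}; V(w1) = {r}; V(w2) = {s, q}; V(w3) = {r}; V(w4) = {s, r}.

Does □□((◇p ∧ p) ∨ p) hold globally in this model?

Let φ = □□((◇p ∧ p) ∨ p). Evaluate φ at each world:
  w0 (successors {w0, w2, w3, w4}): φ is false.
  w1 (successors {w0, w1, w2, w4}): φ is false.
  w2 (successors {w0, w2, w4}): φ is false.
  w3 (successors {w1, w4}): φ is false.
  w4 (successors {w0, w1, w2, w3, w4}): φ is false.
Detail at w0 (counterexample):
  At w0: □□((◇p ∧ p) ∨ p) requires □((◇p ∧ p) ∨ p) at every successor {w0, w2, w3, w4}.
    □((◇p ∧ p) ∨ p) fails at w0, so □□((◇p ∧ p) ∨ p) is false at w0.
      At w0: □((◇p ∧ p) ∨ p) requires (◇p ∧ p) ∨ p at every successor {w0, w2, w3, w4}.
        (◇p ∧ p) ∨ p fails at w0, so □((◇p ∧ p) ∨ p) is false at w0.

No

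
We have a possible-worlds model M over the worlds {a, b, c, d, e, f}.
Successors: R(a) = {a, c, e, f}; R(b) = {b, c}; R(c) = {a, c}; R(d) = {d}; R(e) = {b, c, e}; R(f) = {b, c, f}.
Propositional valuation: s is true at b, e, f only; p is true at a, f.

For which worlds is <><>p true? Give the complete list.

Recall that <>ψ holds at a world iff ψ holds at some accessible world.
Let φ = <><>p. Evaluate φ at each world:
  a (successors {a, c, e, f}): φ is true.
  b (successors {b, c}): φ is true.
  c (successors {a, c}): φ is true.
  d (successors {d}): φ is false.
  e (successors {b, c, e}): φ is true.
  f (successors {b, c, f}): φ is true.
For instance, at c:
  At c: <><>p requires <>p at some successor in {a, c}.
    <>p holds at a, so <><>p is true at c.
      At a: <>p requires p at some successor in {a, c, e, f}.
        p holds at a, so <>p is true at a.
Satisfying worlds: {a, b, c, e, f}

a, b, c, e, f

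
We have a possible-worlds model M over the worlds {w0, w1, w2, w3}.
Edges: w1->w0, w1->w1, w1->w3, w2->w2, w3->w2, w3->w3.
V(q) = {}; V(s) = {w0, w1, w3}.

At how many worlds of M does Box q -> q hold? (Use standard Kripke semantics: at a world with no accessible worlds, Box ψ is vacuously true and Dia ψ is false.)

3

Let φ = Box q -> q. Evaluate φ at each world:
  w0 (successors ∅): φ is false.
  w1 (successors {w0, w1, w3}): φ is true.
  w2 (successors {w2}): φ is true.
  w3 (successors {w2, w3}): φ is true.
For instance, at w2:
  At w2: Box q is false, q is false, so Box q -> q is true.
    At w2: Box q requires q at every successor {w2}.
      q fails at w2, so Box q is false at w2.
Satisfying worlds: {w1, w2, w3}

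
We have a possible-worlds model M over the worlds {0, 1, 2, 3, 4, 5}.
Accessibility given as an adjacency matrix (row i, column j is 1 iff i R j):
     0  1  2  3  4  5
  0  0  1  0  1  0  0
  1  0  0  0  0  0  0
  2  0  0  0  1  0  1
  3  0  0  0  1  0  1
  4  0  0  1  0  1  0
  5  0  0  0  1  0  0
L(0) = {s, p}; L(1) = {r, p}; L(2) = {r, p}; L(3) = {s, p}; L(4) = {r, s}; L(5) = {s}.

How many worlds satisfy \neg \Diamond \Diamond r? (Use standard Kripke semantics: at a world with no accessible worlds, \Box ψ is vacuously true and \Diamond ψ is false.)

5

Recall that \Diamond ψ holds at a world iff ψ holds at some accessible world.
Let φ = \neg \Diamond \Diamond r. Evaluate φ at each world:
  0 (successors {1, 3}): φ is true.
  1 (successors ∅): φ is true.
  2 (successors {3, 5}): φ is true.
  3 (successors {3, 5}): φ is true.
  4 (successors {2, 4}): φ is false.
  5 (successors {3}): φ is true.
For instance, at 4:
  At 4: \Diamond \Diamond r is true, so \neg \Diamond \Diamond r is false.
    At 4: \Diamond \Diamond r requires \Diamond r at some successor in {2, 4}.
      \Diamond r holds at 4, so \Diamond \Diamond r is true at 4.
Satisfying worlds: {0, 1, 2, 3, 5}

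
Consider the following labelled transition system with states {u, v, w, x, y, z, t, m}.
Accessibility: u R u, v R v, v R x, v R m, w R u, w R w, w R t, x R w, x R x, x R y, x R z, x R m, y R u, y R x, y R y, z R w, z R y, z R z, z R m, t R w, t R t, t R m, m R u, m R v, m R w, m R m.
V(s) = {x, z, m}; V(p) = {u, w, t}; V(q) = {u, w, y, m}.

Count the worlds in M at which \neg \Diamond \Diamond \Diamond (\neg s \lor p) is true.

0

Let φ = \neg \Diamond \Diamond \Diamond (\neg s \lor p). Evaluate φ at each world:
  u (successors {u}): φ is false.
  v (successors {v, x, m}): φ is false.
  w (successors {u, w, t}): φ is false.
  x (successors {w, x, y, z, m}): φ is false.
  y (successors {u, x, y}): φ is false.
  z (successors {w, y, z, m}): φ is false.
  t (successors {w, t, m}): φ is false.
  m (successors {u, v, w, m}): φ is false.
For instance, at v:
  At v: \Diamond \Diamond \Diamond (\neg s \lor p) is true, so \neg \Diamond \Diamond \Diamond (\neg s \lor p) is false.
    At v: \Diamond \Diamond \Diamond (\neg s \lor p) requires \Diamond \Diamond (\neg s \lor p) at some successor in {v, x, m}.
      \Diamond \Diamond (\neg s \lor p) holds at v, so \Diamond \Diamond \Diamond (\neg s \lor p) is true at v.
Satisfying worlds: none.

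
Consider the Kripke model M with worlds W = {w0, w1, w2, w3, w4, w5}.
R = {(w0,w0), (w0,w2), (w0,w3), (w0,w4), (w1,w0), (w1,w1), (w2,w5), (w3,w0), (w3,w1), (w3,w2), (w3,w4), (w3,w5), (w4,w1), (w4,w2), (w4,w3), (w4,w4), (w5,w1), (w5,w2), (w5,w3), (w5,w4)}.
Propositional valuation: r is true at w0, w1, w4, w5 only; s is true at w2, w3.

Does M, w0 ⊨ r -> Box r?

Recall that Box ψ holds at a world iff ψ holds at every accessible world, and Dia ψ holds iff ψ holds at some accessible world.
At w0: r is true, Box r is false, so r -> Box r is false.
  At w0: Box r requires r at every successor {w0, w2, w3, w4}.
    r fails at w2, so Box r is false at w0.

No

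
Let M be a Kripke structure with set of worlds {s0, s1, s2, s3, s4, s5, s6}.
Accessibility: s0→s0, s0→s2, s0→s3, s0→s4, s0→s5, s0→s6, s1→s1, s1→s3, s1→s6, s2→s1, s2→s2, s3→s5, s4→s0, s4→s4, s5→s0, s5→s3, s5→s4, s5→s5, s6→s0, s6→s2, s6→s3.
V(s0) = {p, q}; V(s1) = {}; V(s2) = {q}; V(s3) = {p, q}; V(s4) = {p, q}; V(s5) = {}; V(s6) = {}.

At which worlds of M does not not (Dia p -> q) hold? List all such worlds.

s0, s2, s3, s4

Let φ = not not (Dia p -> q). Evaluate φ at each world:
  s0 (successors {s0, s2, s3, s4, s5, s6}): φ is true.
  s1 (successors {s1, s3, s6}): φ is false.
  s2 (successors {s1, s2}): φ is true.
  s3 (successors {s5}): φ is true.
  s4 (successors {s0, s4}): φ is true.
  s5 (successors {s0, s3, s4, s5}): φ is false.
  s6 (successors {s0, s2, s3}): φ is false.
For instance, at s1:
  At s1: not (Dia p -> q) is true, so not not (Dia p -> q) is false.
    At s1: Dia p -> q is false, so not (Dia p -> q) is true.
      At s1: Dia p is true, q is false, so Dia p -> q is false.
Satisfying worlds: {s0, s2, s3, s4}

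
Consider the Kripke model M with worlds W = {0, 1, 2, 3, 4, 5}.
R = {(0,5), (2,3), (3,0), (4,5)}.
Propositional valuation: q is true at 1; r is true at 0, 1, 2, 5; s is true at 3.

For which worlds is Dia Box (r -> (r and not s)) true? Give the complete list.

Let φ = Dia Box (r -> (r and not s)). Evaluate φ at each world:
  0 (successors {5}): φ is true.
  1 (successors ∅): φ is false.
  2 (successors {3}): φ is true.
  3 (successors {0}): φ is true.
  4 (successors {5}): φ is true.
  5 (successors ∅): φ is false.
For instance, at 0:
  At 0: Dia Box (r -> (r and not s)) requires Box (r -> (r and not s)) at some successor in {5}.
    Box (r -> (r and not s)) holds at 5, so Dia Box (r -> (r and not s)) is true at 0.
      At 5: no accessible worlds, so Box (r -> (r and not s)) holds vacuously.
Satisfying worlds: {0, 2, 3, 4}

0, 2, 3, 4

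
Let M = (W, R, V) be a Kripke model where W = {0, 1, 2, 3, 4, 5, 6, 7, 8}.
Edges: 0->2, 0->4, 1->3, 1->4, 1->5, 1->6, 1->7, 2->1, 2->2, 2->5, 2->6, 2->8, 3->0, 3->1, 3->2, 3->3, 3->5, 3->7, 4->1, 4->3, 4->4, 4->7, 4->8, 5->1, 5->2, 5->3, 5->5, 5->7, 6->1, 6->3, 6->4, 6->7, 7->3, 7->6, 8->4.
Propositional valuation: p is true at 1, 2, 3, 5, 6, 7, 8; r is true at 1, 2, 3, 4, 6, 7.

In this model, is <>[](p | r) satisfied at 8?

Yes

At 8: <>[](p | r) requires [](p | r) at some successor in {4}.
  [](p | r) holds at 4, so <>[](p | r) is true at 8.
    At 4: [](p | r) requires p | r at every successor {1, 3, 4, 7, 8}.
      At 1: p | r is true.
      At 3: p | r is true.
      At 4: p | r is true.
      At 7: p | r is true.
      At 8: p | r is true.
    So [](p | r) is true at 4.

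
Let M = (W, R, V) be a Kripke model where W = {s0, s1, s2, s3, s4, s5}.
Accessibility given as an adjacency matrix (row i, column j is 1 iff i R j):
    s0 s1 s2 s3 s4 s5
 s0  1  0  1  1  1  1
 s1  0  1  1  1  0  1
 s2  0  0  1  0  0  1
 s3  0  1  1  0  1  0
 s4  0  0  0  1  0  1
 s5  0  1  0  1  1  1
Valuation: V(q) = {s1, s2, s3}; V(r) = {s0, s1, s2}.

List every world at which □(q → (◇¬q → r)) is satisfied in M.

s2, s3

Let φ = □(q → (◇¬q → r)). Evaluate φ at each world:
  s0 (successors {s0, s2, s3, s4, s5}): φ is false.
  s1 (successors {s1, s2, s3, s5}): φ is false.
  s2 (successors {s2, s5}): φ is true.
  s3 (successors {s1, s2, s4}): φ is true.
  s4 (successors {s3, s5}): φ is false.
  s5 (successors {s1, s3, s4, s5}): φ is false.
For instance, at s1:
  At s1: □(q → (◇¬q → r)) requires q → (◇¬q → r) at every successor {s1, s2, s3, s5}.
    q → (◇¬q → r) fails at s3, so □(q → (◇¬q → r)) is false at s1.
      At s3: q is true, ◇¬q → r is false, so q → (◇¬q → r) is false.
Satisfying worlds: {s2, s3}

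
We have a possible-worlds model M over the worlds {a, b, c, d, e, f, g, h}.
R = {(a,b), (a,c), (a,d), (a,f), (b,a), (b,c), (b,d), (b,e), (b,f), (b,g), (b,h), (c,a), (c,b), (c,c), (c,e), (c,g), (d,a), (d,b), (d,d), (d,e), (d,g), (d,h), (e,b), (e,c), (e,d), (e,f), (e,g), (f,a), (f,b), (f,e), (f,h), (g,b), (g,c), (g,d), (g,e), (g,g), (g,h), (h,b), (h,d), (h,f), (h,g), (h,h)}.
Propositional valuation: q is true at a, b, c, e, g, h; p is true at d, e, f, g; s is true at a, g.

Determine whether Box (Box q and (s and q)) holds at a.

No

At a: Box (Box q and (s and q)) requires Box q and (s and q) at every successor {b, c, d, f}.
  Box q and (s and q) fails at b, so Box (Box q and (s and q)) is false at a.
    At b: Box q is false, s and q is false, so Box q and (s and q) is false.
      At b: Box q requires q at every successor {a, c, d, e, f, g, h}.
        q fails at d, so Box q is false at b.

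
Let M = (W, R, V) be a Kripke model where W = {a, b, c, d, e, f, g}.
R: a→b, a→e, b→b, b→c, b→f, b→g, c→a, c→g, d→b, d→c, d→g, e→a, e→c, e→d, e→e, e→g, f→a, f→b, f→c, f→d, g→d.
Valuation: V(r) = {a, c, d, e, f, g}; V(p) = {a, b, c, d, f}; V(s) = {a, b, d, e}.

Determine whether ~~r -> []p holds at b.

Yes

Recall that []ψ holds at a world iff ψ holds at every accessible world, and <>ψ holds iff ψ holds at some accessible world.
At b: ~~r is false, []p is false, so ~~r -> []p is true.
  At b: []p requires p at every successor {b, c, f, g}.
    p fails at g, so []p is false at b.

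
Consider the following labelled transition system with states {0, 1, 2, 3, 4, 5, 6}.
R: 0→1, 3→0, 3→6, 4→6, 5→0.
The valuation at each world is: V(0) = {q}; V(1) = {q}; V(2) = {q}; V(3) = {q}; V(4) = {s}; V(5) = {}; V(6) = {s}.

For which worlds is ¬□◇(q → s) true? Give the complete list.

Recall that □ψ holds at a world iff ψ holds at every accessible world, and ◇ψ holds iff ψ holds at some accessible world.
Let φ = ¬□◇(q → s). Evaluate φ at each world:
  0 (successors {1}): φ is true.
  1 (successors ∅): φ is false.
  2 (successors ∅): φ is false.
  3 (successors {0, 6}): φ is true.
  4 (successors {6}): φ is true.
  5 (successors {0}): φ is true.
  6 (successors ∅): φ is false.
For instance, at 5:
  At 5: □◇(q → s) is false, so ¬□◇(q → s) is true.
    At 5: □◇(q → s) requires ◇(q → s) at every successor {0}.
      ◇(q → s) fails at 0, so □◇(q → s) is false at 5.
Satisfying worlds: {0, 3, 4, 5}

0, 3, 4, 5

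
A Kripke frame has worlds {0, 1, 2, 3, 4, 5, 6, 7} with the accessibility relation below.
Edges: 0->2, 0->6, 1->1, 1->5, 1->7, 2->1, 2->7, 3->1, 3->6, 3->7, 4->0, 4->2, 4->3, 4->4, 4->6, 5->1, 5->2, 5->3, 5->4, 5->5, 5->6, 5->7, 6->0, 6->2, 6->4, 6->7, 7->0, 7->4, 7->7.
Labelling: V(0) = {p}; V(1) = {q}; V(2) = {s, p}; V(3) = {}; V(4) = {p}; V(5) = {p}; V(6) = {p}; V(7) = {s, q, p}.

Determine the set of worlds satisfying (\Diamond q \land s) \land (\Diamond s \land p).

2, 7

Recall that \Diamond ψ holds at a world iff ψ holds at some accessible world.
Let φ = (\Diamond q \land s) \land (\Diamond s \land p). Evaluate φ at each world:
  0 (successors {2, 6}): φ is false.
  1 (successors {1, 5, 7}): φ is false.
  2 (successors {1, 7}): φ is true.
  3 (successors {1, 6, 7}): φ is false.
  4 (successors {0, 2, 3, 4, 6}): φ is false.
  5 (successors {1, 2, 3, 4, 5, 6, 7}): φ is false.
  6 (successors {0, 2, 4, 7}): φ is false.
  7 (successors {0, 4, 7}): φ is true.
For instance, at 5:
  At 5: \Diamond q \land s is false, \Diamond s \land p is true, so (\Diamond q \land s) \land (\Diamond s \land p) is false.
    At 5: \Diamond q is true, s is false, so \Diamond q \land s is false.
      At 5: \Diamond q requires q at some successor in {1, 2, 3, 4, 5, 6, 7}.
        q holds at 1, so \Diamond q is true at 5.
    At 5: \Diamond s is true, p is true, so \Diamond s \land p is true.
      At 5: \Diamond s requires s at some successor in {1, 2, 3, 4, 5, 6, 7}.
        s holds at 2, so \Diamond s is true at 5.
Satisfying worlds: {2, 7}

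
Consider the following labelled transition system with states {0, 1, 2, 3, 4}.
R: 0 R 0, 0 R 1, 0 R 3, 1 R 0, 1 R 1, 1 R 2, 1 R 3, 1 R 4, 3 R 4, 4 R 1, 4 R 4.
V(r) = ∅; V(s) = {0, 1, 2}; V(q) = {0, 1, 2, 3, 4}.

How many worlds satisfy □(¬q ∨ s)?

1

Let φ = □(¬q ∨ s). Evaluate φ at each world:
  0 (successors {0, 1, 3}): φ is false.
  1 (successors {0, 1, 2, 3, 4}): φ is false.
  2 (successors ∅): φ is true.
  3 (successors {4}): φ is false.
  4 (successors {1, 4}): φ is false.
For instance, at 1:
  At 1: □(¬q ∨ s) requires ¬q ∨ s at every successor {0, 1, 2, 3, 4}.
    ¬q ∨ s fails at 3, so □(¬q ∨ s) is false at 1.
Satisfying worlds: {2}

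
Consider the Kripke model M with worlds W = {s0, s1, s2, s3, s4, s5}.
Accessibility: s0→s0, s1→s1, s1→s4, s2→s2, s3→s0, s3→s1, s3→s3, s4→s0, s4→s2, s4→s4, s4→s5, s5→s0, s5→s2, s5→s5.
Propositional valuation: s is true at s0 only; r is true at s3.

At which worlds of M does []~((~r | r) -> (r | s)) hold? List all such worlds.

s1, s2

Let φ = []~((~r | r) -> (r | s)). Evaluate φ at each world:
  s0 (successors {s0}): φ is false.
  s1 (successors {s1, s4}): φ is true.
  s2 (successors {s2}): φ is true.
  s3 (successors {s0, s1, s3}): φ is false.
  s4 (successors {s0, s2, s4, s5}): φ is false.
  s5 (successors {s0, s2, s5}): φ is false.
For instance, at s0:
  At s0: []~((~r | r) -> (r | s)) requires ~((~r | r) -> (r | s)) at every successor {s0}.
    ~((~r | r) -> (r | s)) fails at s0, so []~((~r | r) -> (r | s)) is false at s0.
Satisfying worlds: {s1, s2}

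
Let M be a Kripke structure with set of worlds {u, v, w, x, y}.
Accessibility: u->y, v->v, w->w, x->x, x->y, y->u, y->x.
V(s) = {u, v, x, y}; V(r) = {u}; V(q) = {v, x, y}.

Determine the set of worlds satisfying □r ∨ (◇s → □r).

Let φ = □r ∨ (◇s → □r). Evaluate φ at each world:
  u (successors {y}): φ is false.
  v (successors {v}): φ is false.
  w (successors {w}): φ is true.
  x (successors {x, y}): φ is false.
  y (successors {u, x}): φ is false.
For instance, at x:
  At x: □r is false, ◇s → □r is false, so □r ∨ (◇s → □r) is false.
    At x: □r requires r at every successor {x, y}.
      r fails at x, so □r is false at x.
    At x: ◇s is true, □r is false, so ◇s → □r is false.
      At x: ◇s requires s at some successor in {x, y}.
        s holds at x, so ◇s is true at x.
      At x: □r requires r at every successor {x, y}.
        r fails at x, so □r is false at x.
Satisfying worlds: {w}

w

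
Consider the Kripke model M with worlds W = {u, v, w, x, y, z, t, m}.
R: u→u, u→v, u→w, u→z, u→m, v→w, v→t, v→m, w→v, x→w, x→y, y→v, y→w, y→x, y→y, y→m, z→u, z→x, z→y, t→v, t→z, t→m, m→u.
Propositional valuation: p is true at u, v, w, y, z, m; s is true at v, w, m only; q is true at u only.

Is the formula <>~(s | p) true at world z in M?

Yes

Recall that <>ψ holds at a world iff ψ holds at some accessible world.
At z: <>~(s | p) requires ~(s | p) at some successor in {u, x, y}.
  ~(s | p) holds at x, so <>~(s | p) is true at z.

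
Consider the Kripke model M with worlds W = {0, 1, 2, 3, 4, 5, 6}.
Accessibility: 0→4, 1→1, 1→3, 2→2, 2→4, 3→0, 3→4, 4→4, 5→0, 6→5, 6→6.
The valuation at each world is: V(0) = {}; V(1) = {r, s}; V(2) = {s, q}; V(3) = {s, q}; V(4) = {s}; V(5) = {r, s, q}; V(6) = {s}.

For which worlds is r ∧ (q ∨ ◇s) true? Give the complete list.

Let φ = r ∧ (q ∨ ◇s). Evaluate φ at each world:
  0 (successors {4}): φ is false.
  1 (successors {1, 3}): φ is true.
  2 (successors {2, 4}): φ is false.
  3 (successors {0, 4}): φ is false.
  4 (successors {4}): φ is false.
  5 (successors {0}): φ is true.
  6 (successors {5, 6}): φ is false.
For instance, at 3:
  At 3: r is false, q ∨ ◇s is true, so r ∧ (q ∨ ◇s) is false.
    At 3: q is true, ◇s is true, so q ∨ ◇s is true.
      At 3: ◇s requires s at some successor in {0, 4}.
        s holds at 4, so ◇s is true at 3.
Satisfying worlds: {1, 5}

1, 5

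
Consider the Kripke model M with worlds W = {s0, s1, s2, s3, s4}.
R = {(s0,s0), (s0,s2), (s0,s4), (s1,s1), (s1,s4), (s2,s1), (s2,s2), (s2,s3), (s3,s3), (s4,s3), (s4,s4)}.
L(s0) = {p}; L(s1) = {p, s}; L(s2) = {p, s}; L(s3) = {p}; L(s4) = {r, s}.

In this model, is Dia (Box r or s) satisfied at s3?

At s3: Dia (Box r or s) requires Box r or s at some successor in {s3}.
  At s3: Box r or s is false.
So Dia (Box r or s) is false at s3.

No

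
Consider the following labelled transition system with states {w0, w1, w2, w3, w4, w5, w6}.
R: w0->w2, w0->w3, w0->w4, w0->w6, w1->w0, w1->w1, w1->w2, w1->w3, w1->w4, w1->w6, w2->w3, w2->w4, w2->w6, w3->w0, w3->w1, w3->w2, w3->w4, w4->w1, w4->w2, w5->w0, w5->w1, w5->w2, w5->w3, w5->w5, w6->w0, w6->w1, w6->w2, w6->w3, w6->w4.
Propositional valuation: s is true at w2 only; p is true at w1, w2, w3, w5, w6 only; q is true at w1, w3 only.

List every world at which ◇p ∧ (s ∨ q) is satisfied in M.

Let φ = ◇p ∧ (s ∨ q). Evaluate φ at each world:
  w0 (successors {w2, w3, w4, w6}): φ is false.
  w1 (successors {w0, w1, w2, w3, w4, w6}): φ is true.
  w2 (successors {w3, w4, w6}): φ is true.
  w3 (successors {w0, w1, w2, w4}): φ is true.
  w4 (successors {w1, w2}): φ is false.
  w5 (successors {w0, w1, w2, w3, w5}): φ is false.
  w6 (successors {w0, w1, w2, w3, w4}): φ is false.
For instance, at w4:
  At w4: ◇p is true, s ∨ q is false, so ◇p ∧ (s ∨ q) is false.
    At w4: ◇p requires p at some successor in {w1, w2}.
      p holds at w1, so ◇p is true at w4.
Satisfying worlds: {w1, w2, w3}

w1, w2, w3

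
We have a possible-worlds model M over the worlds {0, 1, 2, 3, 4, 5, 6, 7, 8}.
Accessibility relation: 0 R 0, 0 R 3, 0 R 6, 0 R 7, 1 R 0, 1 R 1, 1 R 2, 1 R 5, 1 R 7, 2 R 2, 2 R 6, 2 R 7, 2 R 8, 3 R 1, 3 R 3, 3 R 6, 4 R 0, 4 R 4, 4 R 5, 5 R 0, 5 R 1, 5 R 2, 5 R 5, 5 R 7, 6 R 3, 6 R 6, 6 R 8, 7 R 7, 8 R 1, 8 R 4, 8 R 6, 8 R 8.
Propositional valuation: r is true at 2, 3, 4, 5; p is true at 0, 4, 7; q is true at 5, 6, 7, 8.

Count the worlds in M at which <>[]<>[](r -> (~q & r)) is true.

Recall that []ψ holds at a world iff ψ holds at every accessible world, and <>ψ holds iff ψ holds at some accessible world.
Let φ = <>[]<>[](r -> (~q & r)). Evaluate φ at each world:
  0 (successors {0, 3, 6, 7}): φ is true.
  1 (successors {0, 1, 2, 5, 7}): φ is true.
  2 (successors {2, 6, 7, 8}): φ is true.
  3 (successors {1, 3, 6}): φ is true.
  4 (successors {0, 4, 5}): φ is true.
  5 (successors {0, 1, 2, 5, 7}): φ is true.
  6 (successors {3, 6, 8}): φ is true.
  7 (successors {7}): φ is true.
  8 (successors {1, 4, 6, 8}): φ is true.
For instance, at 6:
  At 6: <>[]<>[](r -> (~q & r)) requires []<>[](r -> (~q & r)) at some successor in {3, 6, 8}.
    []<>[](r -> (~q & r)) holds at 3, so <>[]<>[](r -> (~q & r)) is true at 6.
      At 3: []<>[](r -> (~q & r)) requires <>[](r -> (~q & r)) at every successor {1, 3, 6}.
        At 1: <>[](r -> (~q & r)) is true.
        At 3: <>[](r -> (~q & r)) is true.
        At 6: <>[](r -> (~q & r)) is true.
      So []<>[](r -> (~q & r)) is true at 3.
Satisfying worlds: {0, 1, 2, 3, 4, 5, 6, 7, 8}

9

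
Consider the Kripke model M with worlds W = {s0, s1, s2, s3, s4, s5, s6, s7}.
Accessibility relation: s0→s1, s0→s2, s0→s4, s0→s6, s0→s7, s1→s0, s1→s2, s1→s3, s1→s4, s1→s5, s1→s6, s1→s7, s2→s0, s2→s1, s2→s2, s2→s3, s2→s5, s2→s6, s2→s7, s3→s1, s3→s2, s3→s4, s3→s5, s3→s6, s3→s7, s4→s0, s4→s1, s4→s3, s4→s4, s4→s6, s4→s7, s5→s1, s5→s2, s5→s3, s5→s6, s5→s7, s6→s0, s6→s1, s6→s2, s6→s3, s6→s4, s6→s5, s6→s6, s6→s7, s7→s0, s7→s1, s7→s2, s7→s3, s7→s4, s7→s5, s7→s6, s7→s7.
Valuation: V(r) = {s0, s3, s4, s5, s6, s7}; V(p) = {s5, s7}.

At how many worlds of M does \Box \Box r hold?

Recall that \Box ψ holds at a world iff ψ holds at every accessible world, and \Diamond ψ holds iff ψ holds at some accessible world.
Let φ = \Box \Box r. Evaluate φ at each world:
  s0 (successors {s1, s2, s4, s6, s7}): φ is false.
  s1 (successors {s0, s2, s3, s4, s5, s6, s7}): φ is false.
  s2 (successors {s0, s1, s2, s3, s5, s6, s7}): φ is false.
  s3 (successors {s1, s2, s4, s5, s6, s7}): φ is false.
  s4 (successors {s0, s1, s3, s4, s6, s7}): φ is false.
  s5 (successors {s1, s2, s3, s6, s7}): φ is false.
  s6 (successors {s0, s1, s2, s3, s4, s5, s6, s7}): φ is false.
  s7 (successors {s0, s1, s2, s3, s4, s5, s6, s7}): φ is false.
For instance, at s7:
  At s7: \Box \Box r requires \Box r at every successor {s0, s1, s2, s3, s4, s5, s6, s7}.
    \Box r fails at s0, so \Box \Box r is false at s7.
      At s0: \Box r requires r at every successor {s1, s2, s4, s6, s7}.
        r fails at s1, so \Box r is false at s0.
Satisfying worlds: none.

0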